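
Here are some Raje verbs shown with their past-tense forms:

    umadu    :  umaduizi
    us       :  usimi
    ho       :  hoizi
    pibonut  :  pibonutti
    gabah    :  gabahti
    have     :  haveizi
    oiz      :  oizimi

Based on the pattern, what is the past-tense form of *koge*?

kogeizi

Looking at the final sound of each stem: -imi when the stem ends in a sibilant (*us*, *oiz*); -ti when the stem ends in a non-sibilant consonant (*pibonut*, *gabah*); -izi when the stem ends in a vowel (*umadu*, *ho*, *have*).
*koge* — final sound /e/ (a vowel) → -izi → *kogeizi*.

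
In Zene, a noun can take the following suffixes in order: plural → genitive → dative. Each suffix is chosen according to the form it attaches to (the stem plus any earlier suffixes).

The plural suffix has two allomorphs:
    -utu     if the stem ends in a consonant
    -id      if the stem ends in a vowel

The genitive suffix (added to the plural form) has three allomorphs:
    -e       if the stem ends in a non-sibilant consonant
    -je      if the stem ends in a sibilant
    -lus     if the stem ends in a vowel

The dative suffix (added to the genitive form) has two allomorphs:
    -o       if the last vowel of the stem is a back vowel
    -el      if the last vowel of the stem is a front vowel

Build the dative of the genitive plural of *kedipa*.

kedipaideel

*kedipa* — final sound /a/ (a vowel) → -id → *kedipaid*.
Since the final sound of the plural form *kedipaid* is /d/ (a non-sibilant consonant), it takes -e, giving *kedipaide*.
Since the last vowel of the genitive form *kedipaide* is /e/ (a front vowel), it takes -el, giving *kedipaideel*.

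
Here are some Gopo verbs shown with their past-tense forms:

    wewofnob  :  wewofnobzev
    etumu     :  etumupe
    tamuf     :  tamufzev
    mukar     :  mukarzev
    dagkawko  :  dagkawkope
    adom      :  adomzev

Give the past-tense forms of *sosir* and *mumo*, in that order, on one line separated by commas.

The alternation tracks the final sound of the stem — -zev when the stem ends in a consonant (*wewofnob*, *tamuf*, *mukar*, *adom*); -pe when the stem ends in a vowel (*etumu*, *dagkawko*).
Since the final sound of *sosir* is /r/ (a consonant), it takes -zev, giving *sosirzev*.
The final sound of *mumo* is /o/, which is a vowel, so the suffix is -pe, giving *mumope*.

sosirzev, mumope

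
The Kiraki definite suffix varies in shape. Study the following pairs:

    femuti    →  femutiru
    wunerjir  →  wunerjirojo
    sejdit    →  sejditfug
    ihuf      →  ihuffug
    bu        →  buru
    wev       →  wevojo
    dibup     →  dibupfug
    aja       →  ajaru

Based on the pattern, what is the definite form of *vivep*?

The suffix is conditioned by the final sound: -fug when the stem ends in a voiceless consonant (*sejdit*, *ihuf*, *dibup*); -ojo when the stem ends in a voiced consonant (*wunerjir*, *wev*); -ru when the stem ends in a vowel (*femuti*, *bu*, *aja*).
*vivep* — final sound /p/ (a voiceless consonant) → -fug → *vivepfug*.

vivepfug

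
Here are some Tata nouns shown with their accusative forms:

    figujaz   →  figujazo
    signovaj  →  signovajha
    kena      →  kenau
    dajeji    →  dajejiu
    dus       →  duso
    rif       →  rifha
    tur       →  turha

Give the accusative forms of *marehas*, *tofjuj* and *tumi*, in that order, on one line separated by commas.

The alternation tracks the final sound of the stem — -o when the stem ends in a sibilant (*figujaz*, *dus*); -ha when the stem ends in a non-sibilant consonant (*signovaj*, *rif*, *tur*); -u when the stem ends in a vowel (*kena*, *dajeji*).
*marehas*: final sound = /s/, a sibilant → -o → *marehaso*.
The final sound of *tofjuj* is /j/, which is a non-sibilant consonant, so the suffix is -ha, giving *tofjujha*.
Since the final sound of *tumi* is /i/ (a vowel), it takes -u, giving *tumiu*.

marehaso, tofjujha, tumiu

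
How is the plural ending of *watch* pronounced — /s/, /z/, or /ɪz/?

/ɪz/

The stem *watch* ends in a sibilant (/s, z, ʃ, ʒ, tʃ, dʒ/).
The plural suffix surfaces as /ɪz/ after sibilants, /s/ after other voiceless consonants, and /z/ after other voiced sounds.
So the plural -s on *watch* is pronounced /ɪz/.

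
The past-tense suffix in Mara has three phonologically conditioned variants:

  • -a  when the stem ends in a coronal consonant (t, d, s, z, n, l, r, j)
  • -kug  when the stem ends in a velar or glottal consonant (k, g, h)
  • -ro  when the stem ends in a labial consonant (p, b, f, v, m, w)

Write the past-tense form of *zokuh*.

The final consonant of *zokuh* is /h/, which is velar/glottal, so the suffix is -kug, giving *zokuhkug*.

zokuhkug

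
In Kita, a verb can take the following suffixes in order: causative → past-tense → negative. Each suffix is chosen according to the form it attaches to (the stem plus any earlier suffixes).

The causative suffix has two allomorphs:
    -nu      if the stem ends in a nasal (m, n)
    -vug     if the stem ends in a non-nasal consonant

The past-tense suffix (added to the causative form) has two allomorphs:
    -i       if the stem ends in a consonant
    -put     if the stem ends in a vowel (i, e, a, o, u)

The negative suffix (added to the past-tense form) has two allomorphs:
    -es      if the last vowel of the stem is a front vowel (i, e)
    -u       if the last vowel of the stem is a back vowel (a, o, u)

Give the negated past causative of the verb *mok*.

mokvugies

*mok*: final consonant = /k/, non-nasal → -vug → *mokvug*.
The causative form *mokvug* — final sound /g/ (a consonant) → -i → *mokvugi*.
Since the last vowel of the past-tense form *mokvugi* is /i/ (a front vowel), it takes -es, giving *mokvugies*.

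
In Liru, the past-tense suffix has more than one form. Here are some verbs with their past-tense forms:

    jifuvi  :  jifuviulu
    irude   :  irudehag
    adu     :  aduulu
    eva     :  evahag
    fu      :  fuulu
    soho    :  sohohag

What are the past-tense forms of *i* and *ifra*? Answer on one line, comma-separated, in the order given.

iulu, ifrahag

Looking at the last vowel of each stem: -ulu when the last vowel of the stem is a high vowel (*jifuvi*, *adu*, *fu*); -hag when the last vowel of the stem is a non-high vowel (*irude*, *eva*, *soho*).
The last vowel of *i* is /i/, which is a high vowel, so the suffix is -ulu, giving *iulu*.
*ifra* — last vowel /a/ (a non-high vowel) → -hag → *ifrahag*.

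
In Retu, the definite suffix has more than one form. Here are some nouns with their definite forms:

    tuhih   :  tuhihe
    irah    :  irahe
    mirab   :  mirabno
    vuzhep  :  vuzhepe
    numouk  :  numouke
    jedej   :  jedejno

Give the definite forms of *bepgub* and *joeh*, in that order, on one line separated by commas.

The pattern is voicing of the final consonant: -e when the stem ends in a voiceless consonant (*tuhih*, *irah*, *vuzhep*, *numouk*); -no when the stem ends in a voiced consonant (*mirab*, *jedej*).
*bepgub* — final consonant /b/ (voiced) → -no → *bepgubno*.
*joeh* — final consonant /h/ (voiceless) → -e → *joehe*.

bepgubno, joehe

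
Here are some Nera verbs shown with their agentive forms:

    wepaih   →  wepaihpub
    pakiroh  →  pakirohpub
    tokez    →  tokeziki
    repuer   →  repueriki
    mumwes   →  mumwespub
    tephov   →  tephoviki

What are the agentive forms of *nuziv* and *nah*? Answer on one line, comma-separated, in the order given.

nuziviki, nahpub

Looking at the final consonant of each stem: -pub when the stem ends in a voiceless consonant (*wepaih*, *pakiroh*, *mumwes*); -iki when the stem ends in a voiced consonant (*tokez*, *repuer*, *tephov*).
*nuziv*: final consonant = /v/, voiced → -iki → *nuziviki*.
*nah* — final consonant /h/ (voiceless) → -pub → *nahpub*.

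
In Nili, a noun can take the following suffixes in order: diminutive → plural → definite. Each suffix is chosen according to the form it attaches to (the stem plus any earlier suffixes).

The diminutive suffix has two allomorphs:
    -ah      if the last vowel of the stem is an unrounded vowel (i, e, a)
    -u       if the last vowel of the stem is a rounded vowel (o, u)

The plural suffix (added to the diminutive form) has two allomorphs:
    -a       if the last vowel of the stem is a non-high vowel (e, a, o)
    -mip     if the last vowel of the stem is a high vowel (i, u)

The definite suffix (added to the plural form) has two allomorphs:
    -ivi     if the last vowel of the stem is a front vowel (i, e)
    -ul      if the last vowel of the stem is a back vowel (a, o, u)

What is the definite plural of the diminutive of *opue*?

Since the last vowel of *opue* is /e/ (an unrounded vowel), it takes -ah, giving *opueah*.
The diminutive form *opueah*: last vowel = /a/, a non-high vowel → -a → *opueaha*.
The last vowel of the plural form *opueaha* is /a/, which is a back vowel, so the definite suffix is -ul, giving *opueahaul*.

opueahaul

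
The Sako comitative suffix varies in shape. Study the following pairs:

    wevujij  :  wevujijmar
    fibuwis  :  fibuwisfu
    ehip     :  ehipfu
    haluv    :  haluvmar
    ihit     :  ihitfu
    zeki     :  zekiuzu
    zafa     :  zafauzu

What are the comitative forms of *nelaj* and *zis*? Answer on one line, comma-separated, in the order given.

nelajmar, zisfu

The pattern is voicing of the final sound: -fu when the stem ends in a voiceless consonant (*fibuwis*, *ehip*, *ihit*); -mar when the stem ends in a voiced consonant (*wevujij*, *haluv*); -uzu when the stem ends in a vowel (*zeki*, *zafa*).
*nelaj* — final sound /j/ (a voiced consonant) → -mar → *nelajmar*.
The final sound of *zis* is /s/, which is a voiceless consonant, so the suffix is -fu, giving *zisfu*.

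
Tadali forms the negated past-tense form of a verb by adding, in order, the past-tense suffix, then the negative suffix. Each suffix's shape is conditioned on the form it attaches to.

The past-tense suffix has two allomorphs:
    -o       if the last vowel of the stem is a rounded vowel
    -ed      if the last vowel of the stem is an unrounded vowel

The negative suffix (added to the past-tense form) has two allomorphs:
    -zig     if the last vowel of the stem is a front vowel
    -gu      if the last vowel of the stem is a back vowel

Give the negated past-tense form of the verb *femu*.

femuogu

*femu* — last vowel /u/ (a rounded vowel) → -o → *femuo*.
The last vowel of the past-tense form *femuo* is /o/, which is a back vowel, so the negative suffix is -gu, giving *femuogu*.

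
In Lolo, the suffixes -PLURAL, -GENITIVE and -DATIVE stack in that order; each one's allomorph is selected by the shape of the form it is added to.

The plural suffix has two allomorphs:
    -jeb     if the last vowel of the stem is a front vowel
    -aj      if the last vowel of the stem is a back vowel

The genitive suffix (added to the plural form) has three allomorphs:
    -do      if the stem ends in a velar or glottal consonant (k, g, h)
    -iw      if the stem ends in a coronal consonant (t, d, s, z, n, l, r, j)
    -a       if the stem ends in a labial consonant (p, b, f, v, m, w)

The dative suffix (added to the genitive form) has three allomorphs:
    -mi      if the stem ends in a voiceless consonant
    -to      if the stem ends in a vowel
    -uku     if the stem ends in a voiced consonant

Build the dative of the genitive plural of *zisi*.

zisijebato

*zisi* — last vowel /i/ (a front vowel) → -jeb → *zisijeb*.
The plural form *zisijeb*: final consonant = /b/, labial → -a → *zisijeba*.
The genitive form *zisijeba*: final sound = /a/, a vowel → -to → *zisijebato*.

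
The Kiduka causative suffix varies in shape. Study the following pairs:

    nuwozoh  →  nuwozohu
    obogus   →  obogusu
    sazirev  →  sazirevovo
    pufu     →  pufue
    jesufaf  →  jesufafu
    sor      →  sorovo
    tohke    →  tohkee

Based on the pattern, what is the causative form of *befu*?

befue

The pattern is voicing of the final sound: -u when the stem ends in a voiceless consonant (*nuwozoh*, *obogus*, *jesufaf*); -ovo when the stem ends in a voiced consonant (*sazirev*, *sor*); -e when the stem ends in a vowel (*pufu*, *tohke*).
*befu*: final sound = /u/, a vowel → -e → *befue*.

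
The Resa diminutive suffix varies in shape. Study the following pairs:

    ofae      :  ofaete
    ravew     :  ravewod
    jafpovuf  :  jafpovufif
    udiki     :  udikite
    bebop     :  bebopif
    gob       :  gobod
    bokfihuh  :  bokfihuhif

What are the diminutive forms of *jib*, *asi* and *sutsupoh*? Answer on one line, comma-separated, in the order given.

jibod, asite, sutsupohif

The suffix is conditioned by the final sound: -if when the stem ends in a voiceless consonant (*jafpovuf*, *bebop*, *bokfihuh*); -od when the stem ends in a voiced consonant (*ravew*, *gob*); -te when the stem ends in a vowel (*ofae*, *udiki*).
*jib* — final sound /b/ (a voiced consonant) → -od → *jibod*.
The final sound of *asi* is /i/, which is a vowel, so the suffix is -te, giving *asite*.
*sutsupoh* — final sound /h/ (a voiceless consonant) → -if → *sutsupohif*.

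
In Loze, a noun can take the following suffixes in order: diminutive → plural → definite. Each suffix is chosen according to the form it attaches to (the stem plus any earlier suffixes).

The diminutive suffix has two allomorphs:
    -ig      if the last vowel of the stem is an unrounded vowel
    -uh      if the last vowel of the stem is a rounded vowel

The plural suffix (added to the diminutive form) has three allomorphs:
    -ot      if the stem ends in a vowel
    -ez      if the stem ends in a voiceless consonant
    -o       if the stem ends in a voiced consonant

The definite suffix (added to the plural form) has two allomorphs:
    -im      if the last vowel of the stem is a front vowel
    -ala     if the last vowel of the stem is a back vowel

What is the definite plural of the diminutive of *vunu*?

*vunu* — last vowel /u/ (a rounded vowel) → -uh → *vunuuh*.
The diminutive form *vunuuh*: final sound = /h/, a voiceless consonant → -ez → *vunuuhez*.
The plural form *vunuuhez*: last vowel = /e/, a front vowel → -im → *vunuuhezim*.

vunuuhezim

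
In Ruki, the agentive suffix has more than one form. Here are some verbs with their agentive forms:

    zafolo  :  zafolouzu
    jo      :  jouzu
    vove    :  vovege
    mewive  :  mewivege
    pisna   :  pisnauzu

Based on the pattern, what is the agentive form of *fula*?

The suffix is conditioned by the last vowel: -ge when the last vowel of the stem is a front vowel (*vove*, *mewive*); -uzu when the last vowel of the stem is a back vowel (*zafolo*, *jo*, *pisna*).
*fula* — last vowel /a/ (a back vowel) → -uzu → *fulauzu*.

fulauzu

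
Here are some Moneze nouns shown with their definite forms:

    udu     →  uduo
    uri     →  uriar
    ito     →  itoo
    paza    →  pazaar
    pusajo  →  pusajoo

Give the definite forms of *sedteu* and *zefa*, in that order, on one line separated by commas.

Looking at the last vowel of each stem: -o when the last vowel of the stem is a rounded vowel (*udu*, *ito*, *pusajo*); -ar when the last vowel of the stem is an unrounded vowel (*uri*, *paza*).
Since the last vowel of *sedteu* is /u/ (a rounded vowel), it takes -o, giving *sedteuo*.
Since the last vowel of *zefa* is /a/ (an unrounded vowel), it takes -ar, giving *zefaar*.

sedteuo, zefaar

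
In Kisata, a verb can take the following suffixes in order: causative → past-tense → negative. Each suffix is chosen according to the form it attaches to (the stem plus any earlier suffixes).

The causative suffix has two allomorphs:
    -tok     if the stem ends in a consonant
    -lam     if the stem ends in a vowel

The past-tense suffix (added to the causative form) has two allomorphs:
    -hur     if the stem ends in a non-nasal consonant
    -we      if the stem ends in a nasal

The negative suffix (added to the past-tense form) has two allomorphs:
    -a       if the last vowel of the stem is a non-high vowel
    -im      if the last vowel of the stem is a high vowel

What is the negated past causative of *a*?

Since the final sound of *a* is /a/ (a vowel), it takes -lam, giving *alam*.
The causative form *alam*: final consonant = /m/, a nasal → -we → *alamwe*.
Since the last vowel of the past-tense form *alamwe* is /e/ (a non-high vowel), it takes -a, giving *alamwea*.

alamwea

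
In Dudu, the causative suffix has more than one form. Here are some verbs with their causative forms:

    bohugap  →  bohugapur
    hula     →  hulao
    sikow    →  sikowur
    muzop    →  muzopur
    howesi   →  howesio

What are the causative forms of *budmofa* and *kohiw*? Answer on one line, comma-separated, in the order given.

Looking at the final sound of each stem: -ur when the stem ends in a consonant (*bohugap*, *sikow*, *muzop*); -o when the stem ends in a vowel (*hula*, *howesi*).
Since the final sound of *budmofa* is /a/ (a vowel), it takes -o, giving *budmofao*.
The final sound of *kohiw* is /w/, which is a consonant, so the suffix is -ur, giving *kohiwur*.

budmofao, kohiwur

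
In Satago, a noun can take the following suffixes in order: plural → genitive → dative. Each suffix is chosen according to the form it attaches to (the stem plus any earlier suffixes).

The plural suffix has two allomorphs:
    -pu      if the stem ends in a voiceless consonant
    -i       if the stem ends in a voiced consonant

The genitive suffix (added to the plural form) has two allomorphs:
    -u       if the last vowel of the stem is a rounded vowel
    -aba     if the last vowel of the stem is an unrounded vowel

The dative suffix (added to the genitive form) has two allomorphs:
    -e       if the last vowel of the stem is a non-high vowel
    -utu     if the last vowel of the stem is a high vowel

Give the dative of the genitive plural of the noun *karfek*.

*karfek* — final consonant /k/ (voiceless) → -pu → *karfekpu*.
The last vowel of the plural form *karfekpu* is /u/, which is a rounded vowel, so the genitive suffix is -u, giving *karfekpuu*.
Since the last vowel of the genitive form *karfekpuu* is /u/ (a high vowel), it takes -utu, giving *karfekpuuutu*.

karfekpuuutu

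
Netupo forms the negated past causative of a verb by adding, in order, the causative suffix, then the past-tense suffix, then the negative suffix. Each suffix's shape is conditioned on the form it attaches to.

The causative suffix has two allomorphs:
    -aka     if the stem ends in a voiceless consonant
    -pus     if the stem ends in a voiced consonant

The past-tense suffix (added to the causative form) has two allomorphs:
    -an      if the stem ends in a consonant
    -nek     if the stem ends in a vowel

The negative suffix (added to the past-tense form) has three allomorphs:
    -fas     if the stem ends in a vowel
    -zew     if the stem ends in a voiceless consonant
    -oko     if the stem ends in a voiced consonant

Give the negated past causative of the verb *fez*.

fezpusanoko

*fez* — final consonant /z/ (voiced) → -pus → *fezpus*.
The causative form *fezpus* — final sound /s/ (a consonant) → -an → *fezpusan*.
The final sound of the past-tense form *fezpusan* is /n/, which is a voiced consonant, so the negative suffix is -oko, giving *fezpusanoko*.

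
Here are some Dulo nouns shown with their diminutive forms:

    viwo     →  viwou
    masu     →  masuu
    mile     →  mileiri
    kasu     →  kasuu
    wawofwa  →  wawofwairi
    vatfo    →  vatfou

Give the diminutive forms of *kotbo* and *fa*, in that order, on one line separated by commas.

kotbou, fairi

Looking at the last vowel of each stem: -u when the last vowel of the stem is a rounded vowel (*viwo*, *masu*, *kasu*, *vatfo*); -iri when the last vowel of the stem is an unrounded vowel (*mile*, *wawofwa*).
*kotbo*: last vowel = /o/, a rounded vowel → -u → *kotbou*.
*fa* — last vowel /a/ (an unrounded vowel) → -iri → *fairi*.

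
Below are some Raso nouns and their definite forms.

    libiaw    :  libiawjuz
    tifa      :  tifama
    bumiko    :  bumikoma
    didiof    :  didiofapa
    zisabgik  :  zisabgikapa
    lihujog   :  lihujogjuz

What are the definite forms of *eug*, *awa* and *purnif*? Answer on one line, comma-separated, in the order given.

Looking at the final sound of each stem: -apa when the stem ends in a voiceless consonant (*didiof*, *zisabgik*); -juz when the stem ends in a voiced consonant (*libiaw*, *lihujog*); -ma when the stem ends in a vowel (*tifa*, *bumiko*).
*eug*: final sound = /g/, a voiced consonant → -juz → *eugjuz*.
*awa* — final sound /a/ (a vowel) → -ma → *awama*.
The final sound of *purnif* is /f/, which is a voiceless consonant, so the suffix is -apa, giving *purnifapa*.

eugjuz, awama, purnifapa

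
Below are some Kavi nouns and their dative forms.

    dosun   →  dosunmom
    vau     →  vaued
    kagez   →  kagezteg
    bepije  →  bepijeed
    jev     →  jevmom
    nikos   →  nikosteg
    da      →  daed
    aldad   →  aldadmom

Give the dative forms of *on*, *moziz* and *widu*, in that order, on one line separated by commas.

onmom, mozizteg, widued

The alternation tracks the final sound of the stem — -teg when the stem ends in a sibilant (*kagez*, *nikos*); -mom when the stem ends in a non-sibilant consonant (*dosun*, *jev*, *aldad*); -ed when the stem ends in a vowel (*vau*, *bepije*, *da*).
*on*: final sound = /n/, a non-sibilant consonant → -mom → *onmom*.
Since the final sound of *moziz* is /z/ (a sibilant), it takes -teg, giving *mozizteg*.
*widu* — final sound /u/ (a vowel) → -ed → *widued*.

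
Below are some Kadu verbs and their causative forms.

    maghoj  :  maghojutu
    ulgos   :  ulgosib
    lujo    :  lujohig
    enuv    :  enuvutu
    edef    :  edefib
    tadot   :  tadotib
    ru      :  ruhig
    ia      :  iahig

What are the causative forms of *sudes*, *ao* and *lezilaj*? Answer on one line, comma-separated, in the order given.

sudesib, aohig, lezilajutu

The pattern is voicing of the final sound: -ib when the stem ends in a voiceless consonant (*ulgos*, *edef*, *tadot*); -utu when the stem ends in a voiced consonant (*maghoj*, *enuv*); -hig when the stem ends in a vowel (*lujo*, *ru*, *ia*).
Since the final sound of *sudes* is /s/ (a voiceless consonant), it takes -ib, giving *sudesib*.
*ao* — final sound /o/ (a vowel) → -hig → *aohig*.
Since the final sound of *lezilaj* is /j/ (a voiced consonant), it takes -utu, giving *lezilajutu*.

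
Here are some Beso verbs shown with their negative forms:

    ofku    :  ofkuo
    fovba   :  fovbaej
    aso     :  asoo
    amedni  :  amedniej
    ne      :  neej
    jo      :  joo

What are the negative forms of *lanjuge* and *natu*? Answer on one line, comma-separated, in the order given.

lanjugeej, natuo

The pattern is rounding harmony: -o when the last vowel of the stem is a rounded vowel (*ofku*, *aso*, *jo*); -ej when the last vowel of the stem is an unrounded vowel (*fovba*, *amedni*, *ne*).
Since the last vowel of *lanjuge* is /e/ (an unrounded vowel), it takes -ej, giving *lanjugeej*.
Since the last vowel of *natu* is /u/ (a rounded vowel), it takes -o, giving *natuo*.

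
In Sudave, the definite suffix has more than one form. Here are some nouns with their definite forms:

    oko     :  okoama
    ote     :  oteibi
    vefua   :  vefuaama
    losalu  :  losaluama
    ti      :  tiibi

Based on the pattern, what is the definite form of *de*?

Looking at the last vowel of each stem: -ibi when the last vowel of the stem is a front vowel (*ote*, *ti*); -ama when the last vowel of the stem is a back vowel (*oko*, *vefua*, *losalu*).
*de*: last vowel = /e/, a front vowel → -ibi → *deibi*.

deibi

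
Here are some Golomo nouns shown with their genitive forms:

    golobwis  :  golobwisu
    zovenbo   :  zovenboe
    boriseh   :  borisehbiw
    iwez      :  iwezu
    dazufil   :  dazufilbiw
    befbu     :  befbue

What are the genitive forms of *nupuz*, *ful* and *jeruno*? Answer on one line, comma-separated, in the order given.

The alternation tracks the final sound of the stem — -u when the stem ends in a sibilant (*golobwis*, *iwez*); -biw when the stem ends in a non-sibilant consonant (*boriseh*, *dazufil*); -e when the stem ends in a vowel (*zovenbo*, *befbu*).
Since the final sound of *nupuz* is /z/ (a sibilant), it takes -u, giving *nupuzu*.
Since the final sound of *ful* is /l/ (a non-sibilant consonant), it takes -biw, giving *fulbiw*.
Since the final sound of *jeruno* is /o/ (a vowel), it takes -e, giving *jerunoe*.

nupuzu, fulbiw, jerunoe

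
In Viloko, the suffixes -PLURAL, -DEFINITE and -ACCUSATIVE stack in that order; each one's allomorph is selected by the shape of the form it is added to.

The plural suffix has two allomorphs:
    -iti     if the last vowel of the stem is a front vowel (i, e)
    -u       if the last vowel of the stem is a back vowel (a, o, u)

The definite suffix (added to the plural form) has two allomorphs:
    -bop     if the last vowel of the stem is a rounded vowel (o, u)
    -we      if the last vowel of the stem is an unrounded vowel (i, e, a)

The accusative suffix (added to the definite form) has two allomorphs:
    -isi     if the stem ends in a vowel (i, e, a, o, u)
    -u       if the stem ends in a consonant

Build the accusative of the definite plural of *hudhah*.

The last vowel of *hudhah* is /a/, which is a back vowel, so the plural suffix is -u, giving *hudhahu*.
The last vowel of the plural form *hudhahu* is /u/, which is a rounded vowel, so the definite suffix is -bop, giving *hudhahubop*.
Since the final sound of the definite form *hudhahubop* is /p/ (a consonant), it takes -u, giving *hudhahubopu*.

hudhahubopu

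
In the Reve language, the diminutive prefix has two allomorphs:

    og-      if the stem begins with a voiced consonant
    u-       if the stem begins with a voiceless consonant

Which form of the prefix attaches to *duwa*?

og-

*duwa*: first consonant = /d/, voiced → og-.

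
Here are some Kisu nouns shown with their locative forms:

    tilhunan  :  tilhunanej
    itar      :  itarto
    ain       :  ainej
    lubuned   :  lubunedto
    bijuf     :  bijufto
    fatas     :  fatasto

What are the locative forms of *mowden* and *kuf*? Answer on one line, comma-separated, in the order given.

The suffix is conditioned by the final consonant: -ej when the stem ends in a nasal (*tilhunan*, *ain*); -to when the stem ends in a non-nasal consonant (*itar*, *lubuned*, *bijuf*, *fatas*).
The final consonant of *mowden* is /n/, which is a nasal, so the suffix is -ej, giving *mowdenej*.
*kuf*: final consonant = /f/, non-nasal → -to → *kufto*.

mowdenej, kufto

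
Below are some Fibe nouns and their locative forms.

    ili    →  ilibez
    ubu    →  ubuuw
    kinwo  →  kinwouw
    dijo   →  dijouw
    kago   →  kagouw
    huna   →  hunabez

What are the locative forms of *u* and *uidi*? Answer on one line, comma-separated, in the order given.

The suffix is conditioned by the last vowel: -uw when the last vowel of the stem is a rounded vowel (*ubu*, *kinwo*, *dijo*, *kago*); -bez when the last vowel of the stem is an unrounded vowel (*ili*, *huna*).
Since the last vowel of *u* is /u/ (a rounded vowel), it takes -uw, giving *uuw*.
Since the last vowel of *uidi* is /i/ (an unrounded vowel), it takes -bez, giving *uidibez*.

uuw, uidibez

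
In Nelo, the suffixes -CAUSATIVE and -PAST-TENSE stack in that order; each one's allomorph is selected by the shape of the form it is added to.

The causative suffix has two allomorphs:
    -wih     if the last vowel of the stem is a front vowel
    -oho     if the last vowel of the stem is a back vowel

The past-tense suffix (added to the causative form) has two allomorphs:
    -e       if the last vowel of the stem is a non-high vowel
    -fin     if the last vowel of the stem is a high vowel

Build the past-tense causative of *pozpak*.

pozpakohoe

*pozpak* — last vowel /a/ (a back vowel) → -oho → *pozpakoho*.
The causative form *pozpakoho*: last vowel = /o/, a non-high vowel → -e → *pozpakohoe*.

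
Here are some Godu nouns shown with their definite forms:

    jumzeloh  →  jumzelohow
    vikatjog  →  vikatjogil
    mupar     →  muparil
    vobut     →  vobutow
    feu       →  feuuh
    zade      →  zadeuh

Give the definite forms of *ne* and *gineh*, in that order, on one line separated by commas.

neuh, ginehow

Looking at the final sound of each stem: -ow when the stem ends in a voiceless consonant (*jumzeloh*, *vobut*); -il when the stem ends in a voiced consonant (*vikatjog*, *mupar*); -uh when the stem ends in a vowel (*feu*, *zade*).
The final sound of *ne* is /e/, which is a vowel, so the suffix is -uh, giving *neuh*.
Since the final sound of *gineh* is /h/ (a voiceless consonant), it takes -ow, giving *ginehow*.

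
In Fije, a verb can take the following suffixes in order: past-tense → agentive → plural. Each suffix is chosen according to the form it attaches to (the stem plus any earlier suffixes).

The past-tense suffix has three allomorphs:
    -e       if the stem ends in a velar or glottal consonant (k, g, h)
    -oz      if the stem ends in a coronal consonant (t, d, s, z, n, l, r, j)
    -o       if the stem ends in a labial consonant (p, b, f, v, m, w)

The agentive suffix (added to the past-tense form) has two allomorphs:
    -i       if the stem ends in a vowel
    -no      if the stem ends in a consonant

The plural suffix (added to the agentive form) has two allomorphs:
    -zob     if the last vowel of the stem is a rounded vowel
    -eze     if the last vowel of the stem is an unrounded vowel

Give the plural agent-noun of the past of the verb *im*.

The final consonant of *im* is /m/, which is labial, so the past-tense suffix is -o, giving *imo*.
The past-tense form *imo*: final sound = /o/, a vowel → -i → *imoi*.
The agentive form *imoi* — last vowel /i/ (an unrounded vowel) → -eze → *imoieze*.

imoieze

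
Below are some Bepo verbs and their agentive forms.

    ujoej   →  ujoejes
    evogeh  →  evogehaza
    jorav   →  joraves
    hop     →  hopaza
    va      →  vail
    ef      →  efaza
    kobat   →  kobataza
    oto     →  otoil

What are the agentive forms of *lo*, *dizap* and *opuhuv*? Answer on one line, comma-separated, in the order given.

loil, dizapaza, opuhuves

The suffix is conditioned by the final sound: -aza when the stem ends in a voiceless consonant (*evogeh*, *hop*, *ef*, *kobat*); -es when the stem ends in a voiced consonant (*ujoej*, *jorav*); -il when the stem ends in a vowel (*va*, *oto*).
The final sound of *lo* is /o/, which is a vowel, so the suffix is -il, giving *loil*.
*dizap* — final sound /p/ (a voiceless consonant) → -aza → *dizapaza*.
*opuhuv* — final sound /v/ (a voiced consonant) → -es → *opuhuves*.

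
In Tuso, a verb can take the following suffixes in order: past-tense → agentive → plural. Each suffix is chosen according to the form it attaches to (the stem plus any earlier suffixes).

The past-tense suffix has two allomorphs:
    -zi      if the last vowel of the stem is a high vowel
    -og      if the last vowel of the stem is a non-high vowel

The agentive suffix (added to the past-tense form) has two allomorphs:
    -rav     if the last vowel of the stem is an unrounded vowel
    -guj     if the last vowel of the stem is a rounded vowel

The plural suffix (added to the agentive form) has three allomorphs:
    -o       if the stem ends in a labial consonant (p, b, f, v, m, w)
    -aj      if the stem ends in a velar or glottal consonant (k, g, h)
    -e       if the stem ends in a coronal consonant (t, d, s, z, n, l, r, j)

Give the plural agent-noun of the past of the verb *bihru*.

Since the last vowel of *bihru* is /u/ (a high vowel), it takes -zi, giving *bihruzi*.
The last vowel of the past-tense form *bihruzi* is /i/, which is an unrounded vowel, so the agentive suffix is -rav, giving *bihruzirav*.
The final consonant of the agentive form *bihruzirav* is /v/, which is labial, so the plural suffix is -o, giving *bihruziravo*.

bihruziravo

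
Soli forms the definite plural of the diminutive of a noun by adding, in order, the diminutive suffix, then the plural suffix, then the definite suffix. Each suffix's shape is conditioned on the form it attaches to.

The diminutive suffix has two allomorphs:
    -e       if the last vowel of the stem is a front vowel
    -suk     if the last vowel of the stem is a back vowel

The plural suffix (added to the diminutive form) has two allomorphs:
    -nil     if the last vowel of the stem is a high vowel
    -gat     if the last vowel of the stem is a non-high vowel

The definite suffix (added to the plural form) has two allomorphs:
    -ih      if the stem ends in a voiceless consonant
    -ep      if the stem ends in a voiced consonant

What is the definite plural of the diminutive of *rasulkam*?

rasulkamsuknilep

*rasulkam* — last vowel /a/ (a back vowel) → -suk → *rasulkamsuk*.
Since the last vowel of the diminutive form *rasulkamsuk* is /u/ (a high vowel), it takes -nil, giving *rasulkamsuknil*.
The plural form *rasulkamsuknil* — final consonant /l/ (voiced) → -ep → *rasulkamsuknilep*.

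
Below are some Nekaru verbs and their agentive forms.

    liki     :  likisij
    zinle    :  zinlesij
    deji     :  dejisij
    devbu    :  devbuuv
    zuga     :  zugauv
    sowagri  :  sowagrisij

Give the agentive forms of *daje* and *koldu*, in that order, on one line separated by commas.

The pattern is front/back vowel harmony: -sij when the last vowel of the stem is a front vowel (*liki*, *zinle*, *deji*, *sowagri*); -uv when the last vowel of the stem is a back vowel (*devbu*, *zuga*).
Since the last vowel of *daje* is /e/ (a front vowel), it takes -sij, giving *dajesij*.
The last vowel of *koldu* is /u/, which is a back vowel, so the suffix is -uv, giving *kolduuv*.

dajesij, kolduuv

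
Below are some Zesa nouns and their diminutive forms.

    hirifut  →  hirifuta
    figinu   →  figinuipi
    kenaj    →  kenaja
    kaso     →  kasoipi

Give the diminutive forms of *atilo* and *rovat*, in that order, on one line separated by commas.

atiloipi, rovata

Looking at the final sound of each stem: -a when the stem ends in a consonant (*hirifut*, *kenaj*); -ipi when the stem ends in a vowel (*figinu*, *kaso*).
*atilo* — final sound /o/ (a vowel) → -ipi → *atiloipi*.
*rovat* — final sound /t/ (a consonant) → -a → *rovata*.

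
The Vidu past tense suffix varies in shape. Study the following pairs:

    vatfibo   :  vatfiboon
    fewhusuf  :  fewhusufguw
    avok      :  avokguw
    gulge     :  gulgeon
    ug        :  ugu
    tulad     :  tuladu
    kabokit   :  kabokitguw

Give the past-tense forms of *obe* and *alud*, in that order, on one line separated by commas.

obeon, aludu

The alternation tracks the final sound of the stem — -guw when the stem ends in a voiceless consonant (*fewhusuf*, *avok*, *kabokit*); -u when the stem ends in a voiced consonant (*ug*, *tulad*); -on when the stem ends in a vowel (*vatfibo*, *gulge*).
The final sound of *obe* is /e/, which is a vowel, so the suffix is -on, giving *obeon*.
*alud*: final sound = /d/, a voiced consonant → -u → *aludu*.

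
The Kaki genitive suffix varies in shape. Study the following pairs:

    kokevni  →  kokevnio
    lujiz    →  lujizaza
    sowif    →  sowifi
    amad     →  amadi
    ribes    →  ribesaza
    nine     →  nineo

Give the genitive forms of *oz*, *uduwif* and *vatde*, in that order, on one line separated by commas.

ozaza, uduwifi, vatdeo

The suffix is conditioned by the final sound: -aza when the stem ends in a sibilant (*lujiz*, *ribes*); -i when the stem ends in a non-sibilant consonant (*sowif*, *amad*); -o when the stem ends in a vowel (*kokevni*, *nine*).
The final sound of *oz* is /z/, which is a sibilant, so the suffix is -aza, giving *ozaza*.
*uduwif* — final sound /f/ (a non-sibilant consonant) → -i → *uduwifi*.
Since the final sound of *vatde* is /e/ (a vowel), it takes -o, giving *vatdeo*.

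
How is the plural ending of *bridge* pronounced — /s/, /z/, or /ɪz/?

The stem *bridge* ends in a sibilant (/s, z, ʃ, ʒ, tʃ, dʒ/).
The plural suffix surfaces as /ɪz/ after sibilants, /s/ after other voiceless consonants, and /z/ after other voiced sounds.
So the plural -s on *bridge* is pronounced /ɪz/.

/ɪz/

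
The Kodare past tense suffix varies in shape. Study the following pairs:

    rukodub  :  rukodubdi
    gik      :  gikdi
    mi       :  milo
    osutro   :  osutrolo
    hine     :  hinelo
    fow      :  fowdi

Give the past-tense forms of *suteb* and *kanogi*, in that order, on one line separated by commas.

sutebdi, kanogilo

The alternation tracks the final sound of the stem — -di when the stem ends in a consonant (*rukodub*, *gik*, *fow*); -lo when the stem ends in a vowel (*mi*, *osutro*, *hine*).
The final sound of *suteb* is /b/, which is a consonant, so the suffix is -di, giving *sutebdi*.
Since the final sound of *kanogi* is /i/ (a vowel), it takes -lo, giving *kanogilo*.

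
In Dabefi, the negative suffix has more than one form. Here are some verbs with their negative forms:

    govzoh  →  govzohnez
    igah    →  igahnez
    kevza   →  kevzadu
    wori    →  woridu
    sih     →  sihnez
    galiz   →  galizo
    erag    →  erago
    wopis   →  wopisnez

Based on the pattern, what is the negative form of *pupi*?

The pattern is voicing of the final sound: -nez when the stem ends in a voiceless consonant (*govzoh*, *igah*, *sih*, *wopis*); -o when the stem ends in a voiced consonant (*galiz*, *erag*); -du when the stem ends in a vowel (*kevza*, *wori*).
*pupi* — final sound /i/ (a vowel) → -du → *pupidu*.

pupidu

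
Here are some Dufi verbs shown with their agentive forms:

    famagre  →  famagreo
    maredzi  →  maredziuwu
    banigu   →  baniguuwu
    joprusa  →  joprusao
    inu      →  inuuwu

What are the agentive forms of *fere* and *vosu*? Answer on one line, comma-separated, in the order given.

The alternation tracks the last vowel of the stem — -uwu when the last vowel of the stem is a high vowel (*maredzi*, *banigu*, *inu*); -o when the last vowel of the stem is a non-high vowel (*famagre*, *joprusa*).
*fere* — last vowel /e/ (a non-high vowel) → -o → *fereo*.
*vosu*: last vowel = /u/, a high vowel → -uwu → *vosuuwu*.

fereo, vosuuwu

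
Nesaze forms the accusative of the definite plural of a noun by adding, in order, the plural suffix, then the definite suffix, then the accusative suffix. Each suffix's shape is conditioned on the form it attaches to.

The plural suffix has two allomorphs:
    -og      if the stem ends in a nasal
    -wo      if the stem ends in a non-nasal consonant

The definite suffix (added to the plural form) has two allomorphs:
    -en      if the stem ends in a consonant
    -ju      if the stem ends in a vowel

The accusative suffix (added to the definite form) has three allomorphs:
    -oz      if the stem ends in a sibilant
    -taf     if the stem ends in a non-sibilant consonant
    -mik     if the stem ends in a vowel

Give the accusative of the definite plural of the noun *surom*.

suromogentaf

*surom* — final consonant /m/ (a nasal) → -og → *suromog*.
The final sound of the plural form *suromog* is /g/, which is a consonant, so the definite suffix is -en, giving *suromogen*.
The definite form *suromogen* — final sound /n/ (a non-sibilant consonant) → -taf → *suromogentaf*.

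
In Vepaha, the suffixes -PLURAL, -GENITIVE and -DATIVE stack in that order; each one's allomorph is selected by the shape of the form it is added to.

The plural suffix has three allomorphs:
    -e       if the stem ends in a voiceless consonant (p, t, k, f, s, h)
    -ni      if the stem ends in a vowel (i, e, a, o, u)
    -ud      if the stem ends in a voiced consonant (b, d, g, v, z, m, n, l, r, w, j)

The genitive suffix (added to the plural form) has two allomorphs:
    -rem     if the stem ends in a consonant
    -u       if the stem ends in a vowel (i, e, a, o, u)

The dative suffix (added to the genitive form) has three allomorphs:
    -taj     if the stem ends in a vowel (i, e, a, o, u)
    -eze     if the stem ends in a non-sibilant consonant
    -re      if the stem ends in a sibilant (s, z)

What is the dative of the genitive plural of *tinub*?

tinubudremeze

*tinub*: final sound = /b/, a voiced consonant → -ud → *tinubud*.
Since the final sound of the plural form *tinubud* is /d/ (a consonant), it takes -rem, giving *tinubudrem*.
The genitive form *tinubudrem* — final sound /m/ (a non-sibilant consonant) → -eze → *tinubudremeze*.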